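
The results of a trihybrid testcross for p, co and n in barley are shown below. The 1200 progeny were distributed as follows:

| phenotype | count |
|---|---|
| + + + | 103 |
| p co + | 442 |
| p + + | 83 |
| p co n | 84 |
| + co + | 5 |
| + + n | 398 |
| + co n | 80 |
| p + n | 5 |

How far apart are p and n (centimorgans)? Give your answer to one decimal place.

The two most frequent reciprocal classes, + + n and p co +, are the parental types, so the F1 was + + n / p co +.
The two rarest classes, p + n and + co +, are the double crossovers. Comparing them with the parentals, only the p allele has switched, so p is the middle locus and the order is n – p – co.
Crossovers in the n–p interval produce the single-crossover classes + + + and p co n (103 + 84 = 187) plus the double crossovers (10).
RF(n–p) = (187 + 10) / 1200 = 197/1200 = 0.1642 → 16.4 centimorgans.

16.4 centimorgans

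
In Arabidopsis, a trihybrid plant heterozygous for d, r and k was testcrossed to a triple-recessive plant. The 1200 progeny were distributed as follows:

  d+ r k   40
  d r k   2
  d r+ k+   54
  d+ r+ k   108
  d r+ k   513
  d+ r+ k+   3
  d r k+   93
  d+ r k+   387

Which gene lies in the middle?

The two most frequent reciprocal classes, d+ r k+ and d r+ k, are the parental types, so the F1 was d+ r k+ / d r+ k.
The two rarest classes, d+ r+ k+ and d r k, are the double crossovers. Comparing them with the parentals, only the r allele has switched, so r is the middle locus and the order is k – r – d.

r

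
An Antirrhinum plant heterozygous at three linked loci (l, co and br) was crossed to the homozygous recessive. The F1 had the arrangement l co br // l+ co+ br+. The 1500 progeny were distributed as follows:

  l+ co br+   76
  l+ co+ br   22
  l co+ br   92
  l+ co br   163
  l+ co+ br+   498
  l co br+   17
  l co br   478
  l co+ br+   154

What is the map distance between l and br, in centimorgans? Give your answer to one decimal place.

The two rarest classes, l co br+ and l+ co+ br, are the double crossovers. Comparing them with the parentals, only the br allele has switched, so br is the middle locus and the order is co – br – l.
Crossovers in the br–l interval produce the single-crossover classes l+ co br and l co+ br+ (163 + 154 = 317) plus the double crossovers (39).
RF(br–l) = (317 + 39) / 1500 = 356/1500 = 0.2373 → 23.7 centimorgans.

23.7 centimorgans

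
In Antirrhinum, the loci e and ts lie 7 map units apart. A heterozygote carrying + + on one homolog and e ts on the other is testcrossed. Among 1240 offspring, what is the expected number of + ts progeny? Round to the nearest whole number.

A map distance of 7 map units corresponds to a recombination frequency of 0.070.
The F1 is + + / e ts, so + ts is a recombinant gamete class with expected frequency r/2 = 0.070/2 = 0.0350.
Expected number = 0.0350 × 1240 = 43.40 ≈ 43.

43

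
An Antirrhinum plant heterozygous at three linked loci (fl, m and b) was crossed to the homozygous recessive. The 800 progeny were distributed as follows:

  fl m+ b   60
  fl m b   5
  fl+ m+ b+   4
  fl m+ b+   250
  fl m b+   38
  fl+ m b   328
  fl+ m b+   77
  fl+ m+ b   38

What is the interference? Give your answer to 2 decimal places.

0.42

The two most frequent reciprocal classes, fl m+ b+ and fl+ m b, are the parental types, so the F1 was fl m+ b+ / fl+ m b.
The two rarest classes, fl+ m+ b+ and fl m b, are the double crossovers. Comparing them with the parentals, only the fl allele has switched, so fl is the middle locus and the order is b – fl – m.
b–fl: (137 + 9)/800 = 0.1825; fl–m: (76 + 9)/800 = 0.1062.
Expected DCO frequency = 0.1825 × 0.1062 ≈ 0.01938; observed = 9/800 ≈ 0.01125.
Coefficient of coincidence = 0.01125/0.01938 ≈ 0.58; interference = 1 − 0.58 = 0.42.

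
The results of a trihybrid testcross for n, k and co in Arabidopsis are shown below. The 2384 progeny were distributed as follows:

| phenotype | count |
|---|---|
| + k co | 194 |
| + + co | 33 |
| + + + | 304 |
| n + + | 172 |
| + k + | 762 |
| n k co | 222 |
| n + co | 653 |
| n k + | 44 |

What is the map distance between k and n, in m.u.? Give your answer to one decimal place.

25.3 m.u.

The two most frequent reciprocal classes, n + co and + k +, are the parental types, so the F1 was n + co / + k +.
The two rarest classes, + + co and n k +, are the double crossovers. Comparing them with the parentals, only the n allele has switched, so n is the middle locus and the order is co – n – k.
Crossovers in the n–k interval produce the single-crossover classes n k co and + + + (222 + 304 = 526) plus the double crossovers (77).
RF(n–k) = (526 + 77) / 2384 = 603/2384 = 0.2529 → 25.3 m.u.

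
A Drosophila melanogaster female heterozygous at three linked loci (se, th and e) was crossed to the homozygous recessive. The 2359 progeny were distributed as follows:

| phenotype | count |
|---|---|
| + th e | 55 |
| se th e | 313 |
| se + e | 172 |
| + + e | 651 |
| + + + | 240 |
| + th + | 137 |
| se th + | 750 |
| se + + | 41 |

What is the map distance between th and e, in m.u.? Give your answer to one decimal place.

27.5 m.u.

The two most frequent reciprocal classes, + + e and se th +, are the parental types, so the F1 was + + e / se th +.
The two rarest classes, + th e and se + +, are the double crossovers. Comparing them with the parentals, only the th allele has switched, so th is the middle locus and the order is e – th – se.
Crossovers in the e–th interval produce the single-crossover classes + + + and se th e (240 + 313 = 553) plus the double crossovers (96).
RF(e–th) = (553 + 96) / 2359 = 649/2359 = 0.2751 → 27.5 m.u.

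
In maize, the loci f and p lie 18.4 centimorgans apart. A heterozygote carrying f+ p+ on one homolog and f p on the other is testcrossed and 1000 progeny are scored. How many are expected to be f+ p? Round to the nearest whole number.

A map distance of 18.4 centimorgans corresponds to a recombination frequency of 0.184.
The F1 is f+ p+ / f p, so f+ p is a recombinant gamete class with expected frequency r/2 = 0.184/2 = 0.0920.
Expected number = 0.0920 × 1000 = 92.00 ≈ 92.

92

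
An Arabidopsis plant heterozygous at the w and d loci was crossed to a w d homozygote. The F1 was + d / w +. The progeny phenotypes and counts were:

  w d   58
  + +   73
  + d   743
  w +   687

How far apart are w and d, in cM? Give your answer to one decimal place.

8.4 cM

The recombinant classes are + + and w d: 73 + 58 = 131.
Recombination frequency = 131/1561 = 0.0839 ≈ 8.4%, i.e. 8.4 cM.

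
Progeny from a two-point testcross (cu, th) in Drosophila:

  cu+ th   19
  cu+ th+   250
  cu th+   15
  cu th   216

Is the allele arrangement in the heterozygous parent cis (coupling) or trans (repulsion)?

cis

The two most frequent classes are cu+ th+ (250) and cu th (216); these are the parental (non-recombinant) types.
So the F1 carried cu+ th+ on one chromosome and cu th on the other — the recessive alleles are on the same chromosome (cis / coupling).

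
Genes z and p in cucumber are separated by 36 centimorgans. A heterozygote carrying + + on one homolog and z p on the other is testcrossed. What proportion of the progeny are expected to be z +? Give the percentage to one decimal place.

A map distance of 36 centimorgans corresponds to a recombination frequency of 0.360.
The F1 is + + / z p, so z + is a recombinant gamete class with expected frequency r/2 = 0.360/2 = 0.1800.
That is 0.1800 = 18.0% of the progeny.

18.0%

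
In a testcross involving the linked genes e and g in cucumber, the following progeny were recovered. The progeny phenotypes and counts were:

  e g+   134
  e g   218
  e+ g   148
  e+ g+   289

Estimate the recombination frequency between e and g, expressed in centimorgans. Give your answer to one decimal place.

The two most frequent classes, e+ g+ (289) and e g (218), are the parental types, so the F1 was e+ g+ / e g.
The recombinant classes are e+ g and e g+: 148 + 134 = 282.
Recombination frequency = 282/789 = 0.3574 ≈ 35.7%, i.e. 35.7 centimorgans.

35.7 centimorgans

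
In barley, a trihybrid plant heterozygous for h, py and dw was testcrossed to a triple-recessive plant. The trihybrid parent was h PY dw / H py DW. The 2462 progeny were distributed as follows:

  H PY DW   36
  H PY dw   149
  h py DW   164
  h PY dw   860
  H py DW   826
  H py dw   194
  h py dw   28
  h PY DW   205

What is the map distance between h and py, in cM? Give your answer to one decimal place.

15.3 cM

The two rarest classes, h py dw and H PY DW, are the double crossovers. Comparing them with the parentals, only the py allele has switched, so py is the middle locus and the order is h – py – dw.
Crossovers in the h–py interval produce the single-crossover classes H PY dw and h py DW (149 + 164 = 313) plus the double crossovers (64).
RF(h–py) = (313 + 64) / 2462 = 377/2462 = 0.1531 → 15.3 cM.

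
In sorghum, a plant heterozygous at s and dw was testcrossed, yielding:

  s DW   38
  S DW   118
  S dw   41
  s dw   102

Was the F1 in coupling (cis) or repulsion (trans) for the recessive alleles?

cis

The two most frequent classes are S DW (118) and s dw (102); these are the parental (non-recombinant) types.
So the F1 carried S DW on one chromosome and s dw on the other — the recessive alleles are on the same chromosome (cis / coupling).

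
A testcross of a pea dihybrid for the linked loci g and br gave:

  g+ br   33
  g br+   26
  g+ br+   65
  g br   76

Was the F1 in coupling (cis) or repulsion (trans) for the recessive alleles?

cis

The two most frequent classes are g+ br+ (65) and g br (76); these are the parental (non-recombinant) types.
So the F1 carried g+ br+ on one chromosome and g br on the other — the recessive alleles are on the same chromosome (cis / coupling).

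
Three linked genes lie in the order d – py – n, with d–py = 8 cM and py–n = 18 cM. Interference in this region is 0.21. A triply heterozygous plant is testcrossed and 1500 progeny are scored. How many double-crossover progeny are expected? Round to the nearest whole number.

Map distances give recombination frequencies of 0.080 and 0.180 for the two intervals.
With interference 0.21 (so coincidence = 0.79), expected double-crossover frequency = 0.080 × 0.180 × 0.79 = 0.01138.
Expected number = 0.01138 × 1500 = 17.06 ≈ 17.

17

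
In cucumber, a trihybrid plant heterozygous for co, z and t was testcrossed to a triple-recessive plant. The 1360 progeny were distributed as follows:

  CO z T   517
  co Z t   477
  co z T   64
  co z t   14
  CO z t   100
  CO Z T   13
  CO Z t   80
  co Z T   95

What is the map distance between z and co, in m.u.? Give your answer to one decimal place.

12.6 m.u.

The two most frequent reciprocal classes, co Z t and CO z T, are the parental types, so the F1 was co Z t / CO z T.
The two rarest classes, co z t and CO Z T, are the double crossovers. Comparing them with the parentals, only the z allele has switched, so z is the middle locus and the order is t – z – co.
Crossovers in the z–co interval produce the single-crossover classes CO Z t and co z T (80 + 64 = 144) plus the double crossovers (27).
RF(z–co) = (144 + 27) / 1360 = 171/1360 = 0.1257 → 12.6 m.u.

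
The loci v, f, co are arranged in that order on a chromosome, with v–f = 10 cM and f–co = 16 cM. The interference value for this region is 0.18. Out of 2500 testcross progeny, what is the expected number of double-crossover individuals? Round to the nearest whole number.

Map distances give recombination frequencies of 0.100 and 0.160 for the two intervals.
With interference 0.18 (so coincidence = 0.82), expected double-crossover frequency = 0.100 × 0.160 × 0.82 = 0.01312.
Expected number = 0.01312 × 2500 = 32.80 ≈ 33.

33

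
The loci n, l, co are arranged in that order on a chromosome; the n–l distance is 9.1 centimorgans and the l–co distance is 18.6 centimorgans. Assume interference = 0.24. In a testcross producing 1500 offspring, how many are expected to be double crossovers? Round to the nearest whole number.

Map distances give recombination frequencies of 0.091 and 0.186 for the two intervals.
With interference 0.24 (so coincidence = 0.76), expected double-crossover frequency = 0.091 × 0.186 × 0.76 = 0.01286.
Expected number = 0.01286 × 1500 = 19.30 ≈ 19.

19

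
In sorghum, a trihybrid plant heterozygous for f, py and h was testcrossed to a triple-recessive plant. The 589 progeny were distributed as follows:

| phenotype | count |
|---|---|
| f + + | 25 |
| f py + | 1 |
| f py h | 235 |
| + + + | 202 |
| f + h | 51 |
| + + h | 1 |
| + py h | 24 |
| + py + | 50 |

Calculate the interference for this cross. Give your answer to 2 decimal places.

0.78

The two most frequent reciprocal classes, f py h and + + +, are the parental types, so the F1 was f py h / + + +.
The two rarest classes, f py + and + + h, are the double crossovers. Comparing them with the parentals, only the h allele has switched, so h is the middle locus and the order is py – h – f.
py–h: (101 + 2)/589 = 0.1749; h–f: (49 + 2)/589 = 0.0866.
Expected DCO frequency = 0.1749 × 0.0866 ≈ 0.01515; observed = 2/589 ≈ 0.00340.
Coefficient of coincidence = 0.00340/0.01515 ≈ 0.22; interference = 1 − 0.22 = 0.78.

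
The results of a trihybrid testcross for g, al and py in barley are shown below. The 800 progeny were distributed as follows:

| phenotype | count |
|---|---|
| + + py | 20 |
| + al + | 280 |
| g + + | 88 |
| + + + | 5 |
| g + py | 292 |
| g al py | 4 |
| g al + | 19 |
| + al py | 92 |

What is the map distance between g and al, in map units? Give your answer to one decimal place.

The two most frequent reciprocal classes, + al + and g + py, are the parental types, so the F1 was + al + / g + py.
The two rarest classes, + + + and g al py, are the double crossovers. Comparing them with the parentals, only the al allele has switched, so al is the middle locus and the order is py – al – g.
Crossovers in the al–g interval produce the single-crossover classes g al + and + + py (19 + 20 = 39) plus the double crossovers (9).
RF(al–g) = (39 + 9) / 800 = 48/800 = 0.0600 → 6.0 map units.

6.0 map units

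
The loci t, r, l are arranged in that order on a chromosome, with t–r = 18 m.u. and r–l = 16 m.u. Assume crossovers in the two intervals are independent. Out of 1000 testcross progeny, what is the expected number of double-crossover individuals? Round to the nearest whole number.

Map distances give recombination frequencies of 0.180 and 0.160 for the two intervals.
With no interference, expected double-crossover frequency = 0.180 × 0.160 = 0.02880.
Expected number = 0.02880 × 1000 = 28.80 ≈ 29.

29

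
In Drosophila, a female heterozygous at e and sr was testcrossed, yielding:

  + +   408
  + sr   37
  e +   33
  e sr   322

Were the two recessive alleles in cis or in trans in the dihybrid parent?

The two most frequent classes are + + (408) and e sr (322); these are the parental (non-recombinant) types.
So the F1 carried + + on one chromosome and e sr on the other — the recessive alleles are on the same chromosome (cis / coupling).

cis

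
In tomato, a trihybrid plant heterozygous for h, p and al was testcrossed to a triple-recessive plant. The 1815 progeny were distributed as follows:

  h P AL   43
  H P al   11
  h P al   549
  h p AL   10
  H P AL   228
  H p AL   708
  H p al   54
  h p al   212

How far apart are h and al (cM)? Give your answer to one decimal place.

6.5 cM

The two most frequent reciprocal classes, h P al and H p AL, are the parental types, so the F1 was h P al / H p AL.
The two rarest classes, H P al and h p AL, are the double crossovers. Comparing them with the parentals, only the h allele has switched, so h is the middle locus and the order is al – h – p.
Crossovers in the al–h interval produce the single-crossover classes h P AL and H p al (43 + 54 = 97) plus the double crossovers (21).
RF(al–h) = (97 + 21) / 1815 = 118/1815 = 0.0650 → 6.5 cM.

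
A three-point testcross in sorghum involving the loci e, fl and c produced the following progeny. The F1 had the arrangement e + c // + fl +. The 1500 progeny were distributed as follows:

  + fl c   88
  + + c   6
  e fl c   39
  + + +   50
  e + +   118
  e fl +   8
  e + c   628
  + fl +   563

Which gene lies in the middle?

The two rarest classes, + + c and e fl +, are the double crossovers. Comparing them with the parentals, only the e allele has switched, so e is the middle locus and the order is c – e – fl.

e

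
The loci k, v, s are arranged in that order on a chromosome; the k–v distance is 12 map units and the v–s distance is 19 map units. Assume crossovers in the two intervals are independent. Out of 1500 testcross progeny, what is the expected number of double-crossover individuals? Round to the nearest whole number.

34

Map distances give recombination frequencies of 0.120 and 0.190 for the two intervals.
With no interference, expected double-crossover frequency = 0.120 × 0.190 = 0.02280.
Expected number = 0.02280 × 1500 = 34.20 ≈ 34.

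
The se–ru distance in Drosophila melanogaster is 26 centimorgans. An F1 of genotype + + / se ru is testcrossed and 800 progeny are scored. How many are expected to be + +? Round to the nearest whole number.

A map distance of 26 centimorgans corresponds to a recombination frequency of 0.260.
The F1 is + + / se ru, so + + is a parental gamete class with expected frequency (1 − r)/2 = 0.740/2 = 0.3700.
Expected number = 0.3700 × 800 = 296.00 ≈ 296.

296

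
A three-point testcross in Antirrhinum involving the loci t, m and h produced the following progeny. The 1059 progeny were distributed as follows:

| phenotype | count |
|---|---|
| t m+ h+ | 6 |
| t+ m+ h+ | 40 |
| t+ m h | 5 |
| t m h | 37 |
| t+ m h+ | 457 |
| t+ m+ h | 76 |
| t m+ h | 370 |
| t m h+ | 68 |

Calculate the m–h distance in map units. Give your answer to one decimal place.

The two most frequent reciprocal classes, t+ m h+ and t m+ h, are the parental types, so the F1 was t+ m h+ / t m+ h.
The two rarest classes, t+ m h and t m+ h+, are the double crossovers. Comparing them with the parentals, only the h allele has switched, so h is the middle locus and the order is t – h – m.
Crossovers in the h–m interval produce the single-crossover classes t+ m+ h+ and t m h (40 + 37 = 77) plus the double crossovers (11).
RF(h–m) = (77 + 11) / 1059 = 88/1059 = 0.0831 → 8.3 map units.

8.3 map units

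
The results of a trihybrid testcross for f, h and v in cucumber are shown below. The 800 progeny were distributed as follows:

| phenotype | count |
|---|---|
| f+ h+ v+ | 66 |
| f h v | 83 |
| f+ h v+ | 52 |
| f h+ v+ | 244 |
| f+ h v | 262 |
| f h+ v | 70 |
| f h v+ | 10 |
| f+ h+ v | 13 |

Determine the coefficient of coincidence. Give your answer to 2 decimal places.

0.74

The two most frequent reciprocal classes, f h+ v+ and f+ h v, are the parental types, so the F1 was f h+ v+ / f+ h v.
The two rarest classes, f h v+ and f+ h+ v, are the double crossovers. Comparing them with the parentals, only the h allele has switched, so h is the middle locus and the order is f – h – v.
f–h: (149 + 23)/800 = 0.2150; h–v: (122 + 23)/800 = 0.1812.
Expected DCO frequency = 0.2150 × 0.1812 ≈ 0.03896; observed = 23/800 ≈ 0.02875.
Coefficient of coincidence = 0.02875/0.03896 ≈ 0.74.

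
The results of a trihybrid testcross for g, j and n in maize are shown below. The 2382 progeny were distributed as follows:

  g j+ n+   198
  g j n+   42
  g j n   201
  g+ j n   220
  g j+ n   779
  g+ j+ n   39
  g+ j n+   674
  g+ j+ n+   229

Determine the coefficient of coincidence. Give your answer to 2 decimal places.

The two most frequent reciprocal classes, g+ j n+ and g j+ n, are the parental types, so the F1 was g+ j n+ / g j+ n.
The two rarest classes, g j n+ and g+ j+ n, are the double crossovers. Comparing them with the parentals, only the g allele has switched, so g is the middle locus and the order is j – g – n.
j–g: (430 + 81)/2382 = 0.2145; g–n: (418 + 81)/2382 = 0.2095.
Expected DCO frequency = 0.2145 × 0.2095 ≈ 0.04494; observed = 81/2382 ≈ 0.03401.
Coefficient of coincidence = 0.03401/0.04494 ≈ 0.76.

0.76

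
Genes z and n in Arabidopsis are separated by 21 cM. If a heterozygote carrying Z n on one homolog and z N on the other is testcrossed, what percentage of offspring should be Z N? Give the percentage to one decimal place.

10.5%

A map distance of 21 cM corresponds to a recombination frequency of 0.210.
The F1 is Z n / z N, so Z N is a recombinant gamete class with expected frequency r/2 = 0.210/2 = 0.1050.
That is 0.1050 = 10.5% of the progeny.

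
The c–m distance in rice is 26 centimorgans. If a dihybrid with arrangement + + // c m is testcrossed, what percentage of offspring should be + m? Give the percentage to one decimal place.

13.0%

A map distance of 26 centimorgans corresponds to a recombination frequency of 0.260.
The F1 is + + / c m, so + m is a recombinant gamete class with expected frequency r/2 = 0.260/2 = 0.1300.
That is 0.1300 = 13.0% of the progeny.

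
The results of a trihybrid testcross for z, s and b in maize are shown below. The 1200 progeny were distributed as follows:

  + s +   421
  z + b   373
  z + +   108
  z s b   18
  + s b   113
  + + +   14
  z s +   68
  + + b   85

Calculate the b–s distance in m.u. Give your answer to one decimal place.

The two most frequent reciprocal classes, + s + and z + b, are the parental types, so the F1 was + s + / z + b.
The two rarest classes, + + + and z s b, are the double crossovers. Comparing them with the parentals, only the s allele has switched, so s is the middle locus and the order is b – s – z.
Crossovers in the b–s interval produce the single-crossover classes + s b and z + + (113 + 108 = 221) plus the double crossovers (32).
RF(b–s) = (221 + 32) / 1200 = 253/1200 = 0.2108 → 21.1 m.u.

21.1 m.u.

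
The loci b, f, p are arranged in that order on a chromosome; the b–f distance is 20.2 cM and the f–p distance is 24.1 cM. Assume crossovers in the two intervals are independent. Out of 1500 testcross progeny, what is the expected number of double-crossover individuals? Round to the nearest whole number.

73

Map distances give recombination frequencies of 0.202 and 0.241 for the two intervals.
With no interference, expected double-crossover frequency = 0.202 × 0.241 = 0.04868.
Expected number = 0.04868 × 1500 = 73.02 ≈ 73.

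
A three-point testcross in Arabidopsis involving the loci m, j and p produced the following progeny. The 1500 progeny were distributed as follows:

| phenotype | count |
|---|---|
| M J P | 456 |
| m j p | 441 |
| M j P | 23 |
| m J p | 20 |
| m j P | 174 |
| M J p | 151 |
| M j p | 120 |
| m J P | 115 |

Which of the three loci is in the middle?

The two most frequent reciprocal classes, m j p and M J P, are the parental types, so the F1 was m j p / M J P.
The two rarest classes, m J p and M j P, are the double crossovers. Comparing them with the parentals, only the j allele has switched, so j is the middle locus and the order is m – j – p.

j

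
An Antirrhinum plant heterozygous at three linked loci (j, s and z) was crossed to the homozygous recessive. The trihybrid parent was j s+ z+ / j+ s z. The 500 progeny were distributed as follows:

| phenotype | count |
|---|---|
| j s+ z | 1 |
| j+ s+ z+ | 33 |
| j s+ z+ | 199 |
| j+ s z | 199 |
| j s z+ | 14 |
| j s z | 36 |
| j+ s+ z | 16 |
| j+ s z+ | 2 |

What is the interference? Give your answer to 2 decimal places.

The two rarest classes, j s+ z and j+ s z+, are the double crossovers. Comparing them with the parentals, only the z allele has switched, so z is the middle locus and the order is j – z – s.
j–z: (69 + 3)/500 = 0.1440; z–s: (30 + 3)/500 = 0.0660.
Expected DCO frequency = 0.1440 × 0.0660 ≈ 0.00950; observed = 3/500 ≈ 0.00600.
Coefficient of coincidence = 0.00600/0.00950 ≈ 0.63; interference = 1 − 0.63 = 0.37.

0.37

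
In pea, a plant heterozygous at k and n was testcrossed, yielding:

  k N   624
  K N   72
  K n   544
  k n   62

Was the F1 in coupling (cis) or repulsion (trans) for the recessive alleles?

The two most frequent classes are K n (544) and k N (624); these are the parental (non-recombinant) types.
So the F1 carried K n on one chromosome and k N on the other — the recessive alleles are on opposite chromosomes (trans / repulsion).

trans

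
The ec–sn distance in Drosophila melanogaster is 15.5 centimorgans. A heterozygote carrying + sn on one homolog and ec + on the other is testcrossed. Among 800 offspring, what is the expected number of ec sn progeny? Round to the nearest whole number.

62

A map distance of 15.5 centimorgans corresponds to a recombination frequency of 0.155.
The F1 is + sn / ec +, so ec sn is a recombinant gamete class with expected frequency r/2 = 0.155/2 = 0.0775.
Expected number = 0.0775 × 800 = 62.00 ≈ 62.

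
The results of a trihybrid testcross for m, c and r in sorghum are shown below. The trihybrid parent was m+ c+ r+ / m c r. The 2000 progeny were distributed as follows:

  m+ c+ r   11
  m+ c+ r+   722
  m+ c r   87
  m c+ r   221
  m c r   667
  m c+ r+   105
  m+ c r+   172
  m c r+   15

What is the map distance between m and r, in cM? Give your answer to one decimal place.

10.9 cM

The two rarest classes, m+ c+ r and m c r+, are the double crossovers. Comparing them with the parentals, only the r allele has switched, so r is the middle locus and the order is c – r – m.
Crossovers in the r–m interval produce the single-crossover classes m c+ r+ and m+ c r (105 + 87 = 192) plus the double crossovers (26).
RF(r–m) = (192 + 26) / 2000 = 218/2000 = 0.1090 → 10.9 cM.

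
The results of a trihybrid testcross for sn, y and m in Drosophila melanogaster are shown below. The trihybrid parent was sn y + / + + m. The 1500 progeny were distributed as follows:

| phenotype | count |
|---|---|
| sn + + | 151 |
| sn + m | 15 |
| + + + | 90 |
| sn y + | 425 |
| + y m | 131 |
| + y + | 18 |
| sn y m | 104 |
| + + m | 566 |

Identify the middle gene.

The two rarest classes, + y + and sn + m, are the double crossovers. Comparing them with the parentals, only the sn allele has switched, so sn is the middle locus and the order is y – sn – m.

sn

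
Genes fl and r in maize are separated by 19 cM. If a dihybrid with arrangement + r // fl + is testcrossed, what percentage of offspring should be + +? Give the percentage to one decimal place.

9.5%

A map distance of 19 cM corresponds to a recombination frequency of 0.190.
The F1 is + r / fl +, so + + is a recombinant gamete class with expected frequency r/2 = 0.190/2 = 0.0950.
That is 0.0950 = 9.5% of the progeny.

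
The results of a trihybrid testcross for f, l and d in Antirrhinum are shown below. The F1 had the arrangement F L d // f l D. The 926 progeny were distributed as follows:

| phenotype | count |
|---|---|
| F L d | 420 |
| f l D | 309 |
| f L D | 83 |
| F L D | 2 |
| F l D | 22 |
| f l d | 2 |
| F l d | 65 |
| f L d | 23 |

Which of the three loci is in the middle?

The two rarest classes, F L D and f l d, are the double crossovers. Comparing them with the parentals, only the d allele has switched, so d is the middle locus and the order is f – d – l.

d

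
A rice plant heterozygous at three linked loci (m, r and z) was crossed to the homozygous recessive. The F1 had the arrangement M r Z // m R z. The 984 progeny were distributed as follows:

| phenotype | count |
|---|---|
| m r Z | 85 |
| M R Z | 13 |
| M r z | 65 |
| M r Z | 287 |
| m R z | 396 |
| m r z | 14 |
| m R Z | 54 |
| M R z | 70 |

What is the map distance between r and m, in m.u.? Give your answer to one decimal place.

The two rarest classes, M R Z and m r z, are the double crossovers. Comparing them with the parentals, only the r allele has switched, so r is the middle locus and the order is m – r – z.
Crossovers in the m–r interval produce the single-crossover classes m r Z and M R z (85 + 70 = 155) plus the double crossovers (27).
RF(m–r) = (155 + 27) / 984 = 182/984 = 0.1850 → 18.5 m.u.

18.5 m.u.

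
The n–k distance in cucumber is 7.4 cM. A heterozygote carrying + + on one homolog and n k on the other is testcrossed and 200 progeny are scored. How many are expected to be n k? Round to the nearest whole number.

A map distance of 7.4 cM corresponds to a recombination frequency of 0.074.
The F1 is + + / n k, so n k is a parental gamete class with expected frequency (1 − r)/2 = 0.926/2 = 0.4630.
Expected number = 0.4630 × 200 = 92.60 ≈ 93.

93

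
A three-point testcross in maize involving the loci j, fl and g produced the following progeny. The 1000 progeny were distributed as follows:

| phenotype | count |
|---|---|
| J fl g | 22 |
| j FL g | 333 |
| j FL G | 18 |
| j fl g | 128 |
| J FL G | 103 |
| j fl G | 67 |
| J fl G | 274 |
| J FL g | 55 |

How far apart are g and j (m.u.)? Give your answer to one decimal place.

16.2 m.u.

The two most frequent reciprocal classes, j FL g and J fl G, are the parental types, so the F1 was j FL g / J fl G.
The two rarest classes, j FL G and J fl g, are the double crossovers. Comparing them with the parentals, only the g allele has switched, so g is the middle locus and the order is fl – g – j.
Crossovers in the g–j interval produce the single-crossover classes J FL g and j fl G (55 + 67 = 122) plus the double crossovers (40).
RF(g–j) = (122 + 40) / 1000 = 162/1000 = 0.1620 → 16.2 m.u.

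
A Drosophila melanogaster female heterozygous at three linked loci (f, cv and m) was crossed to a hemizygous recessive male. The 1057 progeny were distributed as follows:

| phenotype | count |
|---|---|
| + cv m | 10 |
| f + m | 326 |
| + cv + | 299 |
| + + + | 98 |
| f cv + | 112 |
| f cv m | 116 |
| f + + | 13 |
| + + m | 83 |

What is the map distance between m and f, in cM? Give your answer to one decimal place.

20.6 cM

The two most frequent reciprocal classes, f + m and + cv +, are the parental types, so the F1 was f + m / + cv +.
The two rarest classes, f + + and + cv m, are the double crossovers. Comparing them with the parentals, only the m allele has switched, so m is the middle locus and the order is cv – m – f.
Crossovers in the m–f interval produce the single-crossover classes + + m and f cv + (83 + 112 = 195) plus the double crossovers (23).
RF(m–f) = (195 + 23) / 1057 = 218/1057 = 0.2062 → 20.6 cM.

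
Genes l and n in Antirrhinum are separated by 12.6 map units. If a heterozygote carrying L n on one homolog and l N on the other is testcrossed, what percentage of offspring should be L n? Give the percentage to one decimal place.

43.7%

A map distance of 12.6 map units corresponds to a recombination frequency of 0.126.
The F1 is L n / l N, so L n is a parental gamete class with expected frequency (1 − r)/2 = 0.874/2 = 0.4370.
That is 0.4370 = 43.7% of the progeny.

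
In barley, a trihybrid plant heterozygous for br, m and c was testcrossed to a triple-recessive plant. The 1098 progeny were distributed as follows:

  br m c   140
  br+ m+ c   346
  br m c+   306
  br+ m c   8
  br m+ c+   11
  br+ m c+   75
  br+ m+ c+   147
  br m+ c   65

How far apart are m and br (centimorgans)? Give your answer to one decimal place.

The two most frequent reciprocal classes, br+ m+ c and br m c+, are the parental types, so the F1 was br+ m+ c / br m c+.
The two rarest classes, br+ m c and br m+ c+, are the double crossovers. Comparing them with the parentals, only the m allele has switched, so m is the middle locus and the order is br – m – c.
Crossovers in the br–m interval produce the single-crossover classes br m+ c and br+ m c+ (65 + 75 = 140) plus the double crossovers (19).
RF(br–m) = (140 + 19) / 1098 = 159/1098 = 0.1448 → 14.5 centimorgans.

14.5 centimorgans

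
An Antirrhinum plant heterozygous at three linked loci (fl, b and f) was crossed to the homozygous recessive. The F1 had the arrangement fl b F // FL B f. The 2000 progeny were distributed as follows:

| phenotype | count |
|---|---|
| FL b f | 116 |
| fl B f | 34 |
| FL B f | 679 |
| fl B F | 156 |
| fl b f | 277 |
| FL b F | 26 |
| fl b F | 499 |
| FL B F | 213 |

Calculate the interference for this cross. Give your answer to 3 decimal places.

The two rarest classes, FL b F and fl B f, are the double crossovers. Comparing them with the parentals, only the fl allele has switched, so fl is the middle locus and the order is f – fl – b.
f–fl: (490 + 60)/2000 = 0.2750; fl–b: (272 + 60)/2000 = 0.1660.
Expected DCO frequency = 0.2750 × 0.1660 ≈ 0.04565; observed = 60/2000 ≈ 0.03000.
Coefficient of coincidence = 0.03000/0.04565 ≈ 0.657; interference = 1 − 0.657 = 0.343.

0.343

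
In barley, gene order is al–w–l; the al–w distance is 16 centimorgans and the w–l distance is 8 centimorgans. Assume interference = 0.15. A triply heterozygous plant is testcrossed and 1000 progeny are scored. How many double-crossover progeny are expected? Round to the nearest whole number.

11

Map distances give recombination frequencies of 0.160 and 0.080 for the two intervals.
With interference 0.15 (so coincidence = 0.85), expected double-crossover frequency = 0.160 × 0.080 × 0.85 = 0.01088.
Expected number = 0.01088 × 1000 = 10.88 ≈ 11.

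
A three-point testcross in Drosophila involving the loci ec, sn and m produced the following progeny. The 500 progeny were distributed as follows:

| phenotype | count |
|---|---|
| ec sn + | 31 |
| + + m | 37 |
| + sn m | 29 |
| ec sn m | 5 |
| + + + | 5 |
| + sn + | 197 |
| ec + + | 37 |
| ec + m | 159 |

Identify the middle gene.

sn

The two most frequent reciprocal classes, + sn + and ec + m, are the parental types, so the F1 was + sn + / ec + m.
The two rarest classes, + + + and ec sn m, are the double crossovers. Comparing them with the parentals, only the sn allele has switched, so sn is the middle locus and the order is m – sn – ec.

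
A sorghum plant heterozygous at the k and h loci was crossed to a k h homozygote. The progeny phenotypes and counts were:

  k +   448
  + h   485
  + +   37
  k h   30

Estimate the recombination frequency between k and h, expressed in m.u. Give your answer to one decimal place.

The two most frequent classes, + h (485) and k + (448), are the parental types, so the F1 was + h / k +.
The recombinant classes are + + and k h: 37 + 30 = 67.
Recombination frequency = 67/1000 = 0.0670 ≈ 6.7%, i.e. 6.7 m.u.

6.7 m.u.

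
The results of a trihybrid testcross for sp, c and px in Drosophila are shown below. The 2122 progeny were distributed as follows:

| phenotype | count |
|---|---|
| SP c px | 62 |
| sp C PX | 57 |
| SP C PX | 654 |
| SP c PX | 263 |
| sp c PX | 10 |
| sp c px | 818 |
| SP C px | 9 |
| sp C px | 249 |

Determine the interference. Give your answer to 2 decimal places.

The two most frequent reciprocal classes, SP C PX and sp c px, are the parental types, so the F1 was SP C PX / sp c px.
The two rarest classes, SP C px and sp c PX, are the double crossovers. Comparing them with the parentals, only the px allele has switched, so px is the middle locus and the order is sp – px – c.
sp–px: (119 + 19)/2122 = 0.0650; px–c: (512 + 19)/2122 = 0.2502.
Expected DCO frequency = 0.0650 × 0.2502 ≈ 0.01626; observed = 19/2122 ≈ 0.00895.
Coefficient of coincidence = 0.00895/0.01626 ≈ 0.55; interference = 1 − 0.55 = 0.45.

0.45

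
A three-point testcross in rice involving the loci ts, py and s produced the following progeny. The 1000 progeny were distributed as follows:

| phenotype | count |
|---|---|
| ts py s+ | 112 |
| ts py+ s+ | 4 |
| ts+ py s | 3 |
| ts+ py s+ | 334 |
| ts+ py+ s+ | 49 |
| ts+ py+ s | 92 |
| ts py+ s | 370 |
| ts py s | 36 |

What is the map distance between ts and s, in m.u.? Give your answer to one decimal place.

The two most frequent reciprocal classes, ts+ py s+ and ts py+ s, are the parental types, so the F1 was ts+ py s+ / ts py+ s.
The two rarest classes, ts+ py s and ts py+ s+, are the double crossovers. Comparing them with the parentals, only the s allele has switched, so s is the middle locus and the order is ts – s – py.
Crossovers in the ts–s interval produce the single-crossover classes ts py s+ and ts+ py+ s (112 + 92 = 204) plus the double crossovers (7).
RF(ts–s) = (204 + 7) / 1000 = 211/1000 = 0.2110 → 21.1 m.u.

21.1 m.u.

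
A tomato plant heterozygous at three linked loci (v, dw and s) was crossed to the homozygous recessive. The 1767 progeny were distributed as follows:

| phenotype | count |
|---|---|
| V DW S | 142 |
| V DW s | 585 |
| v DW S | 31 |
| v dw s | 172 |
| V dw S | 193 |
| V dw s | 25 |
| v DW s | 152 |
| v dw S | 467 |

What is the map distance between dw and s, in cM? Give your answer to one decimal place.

The two most frequent reciprocal classes, V DW s and v dw S, are the parental types, so the F1 was V DW s / v dw S.
The two rarest classes, V dw s and v DW S, are the double crossovers. Comparing them with the parentals, only the dw allele has switched, so dw is the middle locus and the order is v – dw – s.
Crossovers in the dw–s interval produce the single-crossover classes V DW S and v dw s (142 + 172 = 314) plus the double crossovers (56).
RF(dw–s) = (314 + 56) / 1767 = 370/1767 = 0.2094 → 20.9 cM.

20.9 cM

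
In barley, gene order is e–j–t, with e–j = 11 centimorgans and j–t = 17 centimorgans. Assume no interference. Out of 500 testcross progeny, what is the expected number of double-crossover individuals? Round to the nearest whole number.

9

Map distances give recombination frequencies of 0.110 and 0.170 for the two intervals.
With no interference, expected double-crossover frequency = 0.110 × 0.170 = 0.01870.
Expected number = 0.01870 × 500 = 9.35 ≈ 9.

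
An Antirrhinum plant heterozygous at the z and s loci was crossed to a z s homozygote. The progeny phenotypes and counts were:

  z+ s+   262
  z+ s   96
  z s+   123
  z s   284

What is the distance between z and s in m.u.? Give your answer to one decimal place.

28.6 m.u.

The two most frequent classes, z+ s+ (262) and z s (284), are the parental types, so the F1 was z+ s+ / z s.
The recombinant classes are z+ s and z s+: 96 + 123 = 219.
Recombination frequency = 219/765 = 0.2863 ≈ 28.6%, i.e. 28.6 m.u.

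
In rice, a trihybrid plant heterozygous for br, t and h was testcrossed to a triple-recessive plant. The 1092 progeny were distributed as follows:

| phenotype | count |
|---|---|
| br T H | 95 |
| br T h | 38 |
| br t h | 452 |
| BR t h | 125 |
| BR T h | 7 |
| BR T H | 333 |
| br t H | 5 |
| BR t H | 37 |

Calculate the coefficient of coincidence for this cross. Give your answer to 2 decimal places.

The two most frequent reciprocal classes, br t h and BR T H, are the parental types, so the F1 was br t h / BR T H.
The two rarest classes, br t H and BR T h, are the double crossovers. Comparing them with the parentals, only the h allele has switched, so h is the middle locus and the order is br – h – t.
br–h: (220 + 12)/1092 = 0.2125; h–t: (75 + 12)/1092 = 0.0797.
Expected DCO frequency = 0.2125 × 0.0797 ≈ 0.01694; observed = 12/1092 ≈ 0.01099.
Coefficient of coincidence = 0.01099/0.01694 ≈ 0.65.

0.65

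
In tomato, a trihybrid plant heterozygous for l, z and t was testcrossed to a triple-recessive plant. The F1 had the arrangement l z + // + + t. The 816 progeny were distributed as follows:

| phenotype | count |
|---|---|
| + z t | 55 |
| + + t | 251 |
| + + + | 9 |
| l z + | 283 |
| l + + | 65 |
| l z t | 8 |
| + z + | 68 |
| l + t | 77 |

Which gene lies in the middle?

t

The two rarest classes, l z t and + + +, are the double crossovers. Comparing them with the parentals, only the t allele has switched, so t is the middle locus and the order is l – t – z.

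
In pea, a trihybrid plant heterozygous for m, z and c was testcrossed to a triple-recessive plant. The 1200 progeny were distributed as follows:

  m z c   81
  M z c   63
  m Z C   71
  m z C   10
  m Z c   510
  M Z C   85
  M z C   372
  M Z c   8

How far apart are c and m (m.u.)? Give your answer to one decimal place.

The two most frequent reciprocal classes, M z C and m Z c, are the parental types, so the F1 was M z C / m Z c.
The two rarest classes, m z C and M Z c, are the double crossovers. Comparing them with the parentals, only the m allele has switched, so m is the middle locus and the order is c – m – z.
Crossovers in the c–m interval produce the single-crossover classes M z c and m Z C (63 + 71 = 134) plus the double crossovers (18).
RF(c–m) = (134 + 18) / 1200 = 152/1200 = 0.1267 → 12.7 m.u.

12.7 m.u.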